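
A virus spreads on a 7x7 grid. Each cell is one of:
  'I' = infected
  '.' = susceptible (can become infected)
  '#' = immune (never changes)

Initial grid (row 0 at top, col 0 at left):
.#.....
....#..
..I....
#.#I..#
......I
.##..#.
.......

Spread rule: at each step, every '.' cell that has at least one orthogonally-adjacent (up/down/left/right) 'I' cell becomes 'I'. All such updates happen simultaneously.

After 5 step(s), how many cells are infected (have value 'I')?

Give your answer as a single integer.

Answer: 39

Derivation:
Step 0 (initial): 3 infected
Step 1: +7 new -> 10 infected
Step 2: +11 new -> 21 infected
Step 3: +7 new -> 28 infected
Step 4: +7 new -> 35 infected
Step 5: +4 new -> 39 infected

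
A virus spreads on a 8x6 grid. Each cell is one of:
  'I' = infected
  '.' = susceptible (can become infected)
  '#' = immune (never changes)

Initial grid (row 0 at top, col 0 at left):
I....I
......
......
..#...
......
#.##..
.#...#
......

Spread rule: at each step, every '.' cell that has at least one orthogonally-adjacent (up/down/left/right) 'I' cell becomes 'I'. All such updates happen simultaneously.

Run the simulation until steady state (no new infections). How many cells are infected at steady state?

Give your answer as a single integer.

Answer: 42

Derivation:
Step 0 (initial): 2 infected
Step 1: +4 new -> 6 infected
Step 2: +6 new -> 12 infected
Step 3: +6 new -> 18 infected
Step 4: +6 new -> 24 infected
Step 5: +4 new -> 28 infected
Step 6: +4 new -> 32 infected
Step 7: +1 new -> 33 infected
Step 8: +2 new -> 35 infected
Step 9: +3 new -> 38 infected
Step 10: +1 new -> 39 infected
Step 11: +1 new -> 40 infected
Step 12: +1 new -> 41 infected
Step 13: +1 new -> 42 infected
Step 14: +0 new -> 42 infected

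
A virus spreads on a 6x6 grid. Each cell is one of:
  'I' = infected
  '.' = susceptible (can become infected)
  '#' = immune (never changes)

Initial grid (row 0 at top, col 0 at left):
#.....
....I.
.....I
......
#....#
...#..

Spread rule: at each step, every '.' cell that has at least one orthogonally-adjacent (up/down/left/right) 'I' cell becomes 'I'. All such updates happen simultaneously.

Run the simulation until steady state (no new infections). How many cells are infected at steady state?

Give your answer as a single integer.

Answer: 32

Derivation:
Step 0 (initial): 2 infected
Step 1: +5 new -> 7 infected
Step 2: +5 new -> 12 infected
Step 3: +5 new -> 17 infected
Step 4: +6 new -> 23 infected
Step 5: +4 new -> 27 infected
Step 6: +3 new -> 30 infected
Step 7: +1 new -> 31 infected
Step 8: +1 new -> 32 infected
Step 9: +0 new -> 32 infected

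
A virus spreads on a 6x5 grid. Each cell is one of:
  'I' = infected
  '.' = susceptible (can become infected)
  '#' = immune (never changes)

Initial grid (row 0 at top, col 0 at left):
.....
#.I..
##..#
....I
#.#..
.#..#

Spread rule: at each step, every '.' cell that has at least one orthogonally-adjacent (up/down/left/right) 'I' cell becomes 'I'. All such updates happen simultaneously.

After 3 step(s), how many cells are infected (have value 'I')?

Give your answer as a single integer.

Step 0 (initial): 2 infected
Step 1: +6 new -> 8 infected
Step 2: +6 new -> 14 infected
Step 3: +4 new -> 18 infected

Answer: 18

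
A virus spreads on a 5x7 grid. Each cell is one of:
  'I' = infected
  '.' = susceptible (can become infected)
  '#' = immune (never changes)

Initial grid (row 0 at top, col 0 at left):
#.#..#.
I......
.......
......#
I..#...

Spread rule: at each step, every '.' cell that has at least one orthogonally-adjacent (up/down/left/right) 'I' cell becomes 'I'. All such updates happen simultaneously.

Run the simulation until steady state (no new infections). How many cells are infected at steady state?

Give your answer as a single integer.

Answer: 30

Derivation:
Step 0 (initial): 2 infected
Step 1: +4 new -> 6 infected
Step 2: +5 new -> 11 infected
Step 3: +3 new -> 14 infected
Step 4: +4 new -> 18 infected
Step 5: +4 new -> 22 infected
Step 6: +4 new -> 26 infected
Step 7: +3 new -> 29 infected
Step 8: +1 new -> 30 infected
Step 9: +0 new -> 30 infected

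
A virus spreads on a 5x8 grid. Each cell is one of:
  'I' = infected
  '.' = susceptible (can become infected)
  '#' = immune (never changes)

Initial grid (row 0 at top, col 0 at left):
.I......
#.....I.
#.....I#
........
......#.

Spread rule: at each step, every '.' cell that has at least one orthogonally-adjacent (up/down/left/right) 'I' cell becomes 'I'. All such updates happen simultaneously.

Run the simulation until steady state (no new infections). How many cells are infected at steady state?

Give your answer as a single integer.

Answer: 36

Derivation:
Step 0 (initial): 3 infected
Step 1: +8 new -> 11 infected
Step 2: +9 new -> 20 infected
Step 3: +8 new -> 28 infected
Step 4: +5 new -> 33 infected
Step 5: +3 new -> 36 infected
Step 6: +0 new -> 36 infected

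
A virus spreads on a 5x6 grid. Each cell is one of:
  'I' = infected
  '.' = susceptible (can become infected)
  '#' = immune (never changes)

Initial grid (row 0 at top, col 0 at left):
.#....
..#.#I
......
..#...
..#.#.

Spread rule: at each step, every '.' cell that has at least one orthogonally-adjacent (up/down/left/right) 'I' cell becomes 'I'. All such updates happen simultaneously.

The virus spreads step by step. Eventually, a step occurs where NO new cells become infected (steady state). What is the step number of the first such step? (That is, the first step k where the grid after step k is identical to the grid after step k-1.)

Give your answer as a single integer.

Answer: 9

Derivation:
Step 0 (initial): 1 infected
Step 1: +2 new -> 3 infected
Step 2: +3 new -> 6 infected
Step 3: +4 new -> 10 infected
Step 4: +4 new -> 14 infected
Step 5: +2 new -> 16 infected
Step 6: +3 new -> 19 infected
Step 7: +3 new -> 22 infected
Step 8: +2 new -> 24 infected
Step 9: +0 new -> 24 infected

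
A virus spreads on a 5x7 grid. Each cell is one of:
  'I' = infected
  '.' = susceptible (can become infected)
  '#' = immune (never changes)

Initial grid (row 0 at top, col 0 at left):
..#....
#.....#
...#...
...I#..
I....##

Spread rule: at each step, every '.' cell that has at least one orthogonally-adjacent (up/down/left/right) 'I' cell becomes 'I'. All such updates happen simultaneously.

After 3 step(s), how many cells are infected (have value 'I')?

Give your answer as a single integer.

Answer: 13

Derivation:
Step 0 (initial): 2 infected
Step 1: +4 new -> 6 infected
Step 2: +5 new -> 11 infected
Step 3: +2 new -> 13 infected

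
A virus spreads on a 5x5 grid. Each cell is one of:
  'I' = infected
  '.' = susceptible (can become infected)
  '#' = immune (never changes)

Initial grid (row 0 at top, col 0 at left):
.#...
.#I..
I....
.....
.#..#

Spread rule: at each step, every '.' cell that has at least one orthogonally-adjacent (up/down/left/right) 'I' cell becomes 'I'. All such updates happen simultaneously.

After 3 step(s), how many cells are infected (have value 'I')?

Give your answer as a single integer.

Answer: 19

Derivation:
Step 0 (initial): 2 infected
Step 1: +6 new -> 8 infected
Step 2: +7 new -> 15 infected
Step 3: +4 new -> 19 infected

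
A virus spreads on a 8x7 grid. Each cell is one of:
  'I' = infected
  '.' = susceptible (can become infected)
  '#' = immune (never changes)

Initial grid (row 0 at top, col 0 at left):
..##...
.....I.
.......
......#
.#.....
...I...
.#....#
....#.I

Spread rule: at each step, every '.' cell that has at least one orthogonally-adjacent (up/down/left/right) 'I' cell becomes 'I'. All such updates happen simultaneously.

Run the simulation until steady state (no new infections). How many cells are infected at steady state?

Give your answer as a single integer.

Step 0 (initial): 3 infected
Step 1: +9 new -> 12 infected
Step 2: +15 new -> 27 infected
Step 3: +8 new -> 35 infected
Step 4: +7 new -> 42 infected
Step 5: +5 new -> 47 infected
Step 6: +2 new -> 49 infected
Step 7: +0 new -> 49 infected

Answer: 49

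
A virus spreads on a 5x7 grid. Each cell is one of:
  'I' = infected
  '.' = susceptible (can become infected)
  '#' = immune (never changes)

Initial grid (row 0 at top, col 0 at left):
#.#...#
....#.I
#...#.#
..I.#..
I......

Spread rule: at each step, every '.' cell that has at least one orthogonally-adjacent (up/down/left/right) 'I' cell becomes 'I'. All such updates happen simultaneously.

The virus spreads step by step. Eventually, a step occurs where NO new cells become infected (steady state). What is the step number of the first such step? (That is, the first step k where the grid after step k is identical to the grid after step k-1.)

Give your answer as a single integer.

Answer: 6

Derivation:
Step 0 (initial): 3 infected
Step 1: +7 new -> 10 infected
Step 2: +6 new -> 16 infected
Step 3: +5 new -> 21 infected
Step 4: +5 new -> 26 infected
Step 5: +1 new -> 27 infected
Step 6: +0 new -> 27 infected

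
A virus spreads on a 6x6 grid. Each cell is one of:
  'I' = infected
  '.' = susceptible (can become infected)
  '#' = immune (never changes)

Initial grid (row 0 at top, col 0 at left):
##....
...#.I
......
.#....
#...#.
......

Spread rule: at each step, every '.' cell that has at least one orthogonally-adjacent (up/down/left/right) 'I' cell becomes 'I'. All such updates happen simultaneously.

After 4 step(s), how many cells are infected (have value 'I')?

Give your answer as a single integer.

Answer: 15

Derivation:
Step 0 (initial): 1 infected
Step 1: +3 new -> 4 infected
Step 2: +3 new -> 7 infected
Step 3: +4 new -> 11 infected
Step 4: +4 new -> 15 infected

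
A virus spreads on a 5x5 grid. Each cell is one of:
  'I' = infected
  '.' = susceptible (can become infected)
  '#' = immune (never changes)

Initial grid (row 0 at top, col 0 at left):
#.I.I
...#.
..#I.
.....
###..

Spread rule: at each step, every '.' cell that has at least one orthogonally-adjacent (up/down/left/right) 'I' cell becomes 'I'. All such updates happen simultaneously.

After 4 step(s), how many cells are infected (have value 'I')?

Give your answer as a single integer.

Step 0 (initial): 3 infected
Step 1: +6 new -> 9 infected
Step 2: +4 new -> 13 infected
Step 3: +4 new -> 17 infected
Step 4: +2 new -> 19 infected

Answer: 19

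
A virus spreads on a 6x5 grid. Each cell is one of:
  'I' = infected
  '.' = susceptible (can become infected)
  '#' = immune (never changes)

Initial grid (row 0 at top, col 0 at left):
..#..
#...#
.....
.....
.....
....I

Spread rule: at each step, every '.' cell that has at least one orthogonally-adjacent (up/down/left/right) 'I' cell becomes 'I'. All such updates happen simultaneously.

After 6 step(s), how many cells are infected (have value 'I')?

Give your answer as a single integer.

Step 0 (initial): 1 infected
Step 1: +2 new -> 3 infected
Step 2: +3 new -> 6 infected
Step 3: +4 new -> 10 infected
Step 4: +4 new -> 14 infected
Step 5: +4 new -> 18 infected
Step 6: +4 new -> 22 infected

Answer: 22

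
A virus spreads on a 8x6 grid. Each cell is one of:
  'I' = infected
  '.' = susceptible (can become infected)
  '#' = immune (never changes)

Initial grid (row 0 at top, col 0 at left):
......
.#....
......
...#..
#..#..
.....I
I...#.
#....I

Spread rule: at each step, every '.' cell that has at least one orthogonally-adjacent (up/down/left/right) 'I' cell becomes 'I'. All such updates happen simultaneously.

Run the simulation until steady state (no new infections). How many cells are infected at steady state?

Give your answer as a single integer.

Answer: 42

Derivation:
Step 0 (initial): 3 infected
Step 1: +6 new -> 9 infected
Step 2: +7 new -> 16 infected
Step 3: +6 new -> 22 infected
Step 4: +4 new -> 26 infected
Step 5: +6 new -> 32 infected
Step 6: +4 new -> 36 infected
Step 7: +3 new -> 39 infected
Step 8: +2 new -> 41 infected
Step 9: +1 new -> 42 infected
Step 10: +0 new -> 42 infected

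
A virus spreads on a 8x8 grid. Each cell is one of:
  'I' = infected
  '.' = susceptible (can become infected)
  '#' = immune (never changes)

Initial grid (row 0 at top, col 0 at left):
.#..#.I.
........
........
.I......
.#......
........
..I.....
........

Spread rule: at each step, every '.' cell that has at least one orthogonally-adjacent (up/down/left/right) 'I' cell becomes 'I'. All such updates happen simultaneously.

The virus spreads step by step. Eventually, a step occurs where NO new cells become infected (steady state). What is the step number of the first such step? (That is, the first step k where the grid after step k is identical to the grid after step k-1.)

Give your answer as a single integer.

Step 0 (initial): 3 infected
Step 1: +10 new -> 13 infected
Step 2: +15 new -> 28 infected
Step 3: +14 new -> 42 infected
Step 4: +11 new -> 53 infected
Step 5: +6 new -> 59 infected
Step 6: +2 new -> 61 infected
Step 7: +0 new -> 61 infected

Answer: 7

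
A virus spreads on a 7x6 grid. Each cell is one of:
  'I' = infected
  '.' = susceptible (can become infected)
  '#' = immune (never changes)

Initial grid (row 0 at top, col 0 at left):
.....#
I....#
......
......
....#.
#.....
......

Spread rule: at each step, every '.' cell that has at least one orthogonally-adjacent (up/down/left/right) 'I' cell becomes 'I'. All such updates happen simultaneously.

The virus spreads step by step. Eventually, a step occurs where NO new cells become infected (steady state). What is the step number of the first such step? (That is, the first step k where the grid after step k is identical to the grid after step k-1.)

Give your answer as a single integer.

Answer: 11

Derivation:
Step 0 (initial): 1 infected
Step 1: +3 new -> 4 infected
Step 2: +4 new -> 8 infected
Step 3: +5 new -> 13 infected
Step 4: +5 new -> 18 infected
Step 5: +5 new -> 23 infected
Step 6: +5 new -> 28 infected
Step 7: +4 new -> 32 infected
Step 8: +3 new -> 35 infected
Step 9: +2 new -> 37 infected
Step 10: +1 new -> 38 infected
Step 11: +0 new -> 38 infected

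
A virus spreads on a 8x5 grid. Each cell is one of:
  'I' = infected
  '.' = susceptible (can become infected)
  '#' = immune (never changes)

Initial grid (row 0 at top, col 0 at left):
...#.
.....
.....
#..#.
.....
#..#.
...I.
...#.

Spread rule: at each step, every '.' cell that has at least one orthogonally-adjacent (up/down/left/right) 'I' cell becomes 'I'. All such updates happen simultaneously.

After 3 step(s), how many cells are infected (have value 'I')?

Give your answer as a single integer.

Answer: 13

Derivation:
Step 0 (initial): 1 infected
Step 1: +2 new -> 3 infected
Step 2: +5 new -> 8 infected
Step 3: +5 new -> 13 infected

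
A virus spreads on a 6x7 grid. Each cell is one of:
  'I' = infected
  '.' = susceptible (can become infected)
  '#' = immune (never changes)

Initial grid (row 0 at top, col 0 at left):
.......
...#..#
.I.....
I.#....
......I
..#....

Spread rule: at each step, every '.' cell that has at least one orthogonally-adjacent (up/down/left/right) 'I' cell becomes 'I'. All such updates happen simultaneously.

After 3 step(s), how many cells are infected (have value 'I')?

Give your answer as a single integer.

Step 0 (initial): 3 infected
Step 1: +8 new -> 11 infected
Step 2: +10 new -> 21 infected
Step 3: +10 new -> 31 infected

Answer: 31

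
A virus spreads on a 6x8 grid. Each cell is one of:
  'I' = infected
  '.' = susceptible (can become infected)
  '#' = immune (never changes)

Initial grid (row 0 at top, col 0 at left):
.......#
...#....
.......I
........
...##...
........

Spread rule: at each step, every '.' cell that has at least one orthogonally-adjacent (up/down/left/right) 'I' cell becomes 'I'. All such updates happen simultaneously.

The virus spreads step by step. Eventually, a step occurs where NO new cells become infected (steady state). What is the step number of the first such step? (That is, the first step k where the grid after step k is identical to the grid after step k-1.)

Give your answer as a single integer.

Step 0 (initial): 1 infected
Step 1: +3 new -> 4 infected
Step 2: +4 new -> 8 infected
Step 3: +6 new -> 14 infected
Step 4: +6 new -> 20 infected
Step 5: +4 new -> 24 infected
Step 6: +5 new -> 29 infected
Step 7: +6 new -> 35 infected
Step 8: +5 new -> 40 infected
Step 9: +3 new -> 43 infected
Step 10: +1 new -> 44 infected
Step 11: +0 new -> 44 infected

Answer: 11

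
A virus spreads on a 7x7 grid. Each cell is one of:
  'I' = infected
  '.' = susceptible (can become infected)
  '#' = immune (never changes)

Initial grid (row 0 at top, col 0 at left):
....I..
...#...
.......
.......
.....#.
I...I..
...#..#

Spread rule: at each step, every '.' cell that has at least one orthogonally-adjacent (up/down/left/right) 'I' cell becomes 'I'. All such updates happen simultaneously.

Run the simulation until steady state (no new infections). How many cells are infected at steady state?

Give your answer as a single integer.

Step 0 (initial): 3 infected
Step 1: +10 new -> 13 infected
Step 2: +12 new -> 25 infected
Step 3: +12 new -> 37 infected
Step 4: +8 new -> 45 infected
Step 5: +0 new -> 45 infected

Answer: 45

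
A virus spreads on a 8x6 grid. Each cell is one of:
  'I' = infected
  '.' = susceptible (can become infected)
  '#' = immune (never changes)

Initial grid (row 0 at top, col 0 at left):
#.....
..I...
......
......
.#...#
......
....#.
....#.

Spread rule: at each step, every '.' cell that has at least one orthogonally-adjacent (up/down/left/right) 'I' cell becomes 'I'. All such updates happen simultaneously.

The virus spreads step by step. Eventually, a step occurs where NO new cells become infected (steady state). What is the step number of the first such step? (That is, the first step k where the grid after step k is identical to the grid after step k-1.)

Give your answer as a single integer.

Answer: 10

Derivation:
Step 0 (initial): 1 infected
Step 1: +4 new -> 5 infected
Step 2: +7 new -> 12 infected
Step 3: +7 new -> 19 infected
Step 4: +6 new -> 25 infected
Step 5: +6 new -> 31 infected
Step 6: +5 new -> 36 infected
Step 7: +4 new -> 40 infected
Step 8: +2 new -> 42 infected
Step 9: +1 new -> 43 infected
Step 10: +0 new -> 43 infected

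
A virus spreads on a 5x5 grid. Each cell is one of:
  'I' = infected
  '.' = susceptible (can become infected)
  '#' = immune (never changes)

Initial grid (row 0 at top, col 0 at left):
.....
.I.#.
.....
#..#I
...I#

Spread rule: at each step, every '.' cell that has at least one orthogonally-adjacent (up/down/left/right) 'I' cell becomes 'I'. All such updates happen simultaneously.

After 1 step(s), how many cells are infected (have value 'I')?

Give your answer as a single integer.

Step 0 (initial): 3 infected
Step 1: +6 new -> 9 infected

Answer: 9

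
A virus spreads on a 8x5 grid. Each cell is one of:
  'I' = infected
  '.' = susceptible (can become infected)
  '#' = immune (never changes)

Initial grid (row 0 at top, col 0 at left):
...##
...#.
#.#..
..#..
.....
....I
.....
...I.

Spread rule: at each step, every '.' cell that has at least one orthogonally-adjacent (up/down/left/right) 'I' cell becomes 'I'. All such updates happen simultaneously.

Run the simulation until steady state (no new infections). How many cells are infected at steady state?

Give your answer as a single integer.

Answer: 34

Derivation:
Step 0 (initial): 2 infected
Step 1: +6 new -> 8 infected
Step 2: +5 new -> 13 infected
Step 3: +6 new -> 19 infected
Step 4: +5 new -> 24 infected
Step 5: +2 new -> 26 infected
Step 6: +2 new -> 28 infected
Step 7: +1 new -> 29 infected
Step 8: +3 new -> 32 infected
Step 9: +2 new -> 34 infected
Step 10: +0 new -> 34 infected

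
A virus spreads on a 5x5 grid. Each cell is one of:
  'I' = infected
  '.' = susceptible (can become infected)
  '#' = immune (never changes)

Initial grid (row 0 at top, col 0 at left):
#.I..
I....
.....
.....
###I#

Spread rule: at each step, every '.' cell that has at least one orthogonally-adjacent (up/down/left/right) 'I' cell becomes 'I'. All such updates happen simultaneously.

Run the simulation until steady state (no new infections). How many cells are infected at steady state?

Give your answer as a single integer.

Step 0 (initial): 3 infected
Step 1: +6 new -> 9 infected
Step 2: +8 new -> 17 infected
Step 3: +3 new -> 20 infected
Step 4: +0 new -> 20 infected

Answer: 20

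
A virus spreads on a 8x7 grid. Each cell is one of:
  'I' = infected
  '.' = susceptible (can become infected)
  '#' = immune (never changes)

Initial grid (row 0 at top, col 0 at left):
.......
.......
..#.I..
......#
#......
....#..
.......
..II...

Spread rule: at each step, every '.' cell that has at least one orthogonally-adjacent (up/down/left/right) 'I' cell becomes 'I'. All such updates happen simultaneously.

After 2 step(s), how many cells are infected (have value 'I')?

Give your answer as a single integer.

Answer: 24

Derivation:
Step 0 (initial): 3 infected
Step 1: +8 new -> 11 infected
Step 2: +13 new -> 24 infected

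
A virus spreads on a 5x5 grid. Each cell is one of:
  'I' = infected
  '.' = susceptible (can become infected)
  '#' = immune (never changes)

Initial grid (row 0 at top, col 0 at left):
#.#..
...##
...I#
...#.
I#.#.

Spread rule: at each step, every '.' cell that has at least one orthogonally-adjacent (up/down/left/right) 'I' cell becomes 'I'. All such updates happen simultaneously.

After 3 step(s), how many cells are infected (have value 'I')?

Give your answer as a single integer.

Step 0 (initial): 2 infected
Step 1: +2 new -> 4 infected
Step 2: +5 new -> 9 infected
Step 3: +3 new -> 12 infected

Answer: 12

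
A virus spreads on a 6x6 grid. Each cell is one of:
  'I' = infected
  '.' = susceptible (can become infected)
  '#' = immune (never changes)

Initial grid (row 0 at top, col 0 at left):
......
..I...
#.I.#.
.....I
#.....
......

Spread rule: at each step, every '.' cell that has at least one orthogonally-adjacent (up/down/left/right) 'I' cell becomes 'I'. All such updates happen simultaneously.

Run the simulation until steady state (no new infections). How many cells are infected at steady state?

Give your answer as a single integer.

Answer: 33

Derivation:
Step 0 (initial): 3 infected
Step 1: +9 new -> 12 infected
Step 2: +10 new -> 22 infected
Step 3: +8 new -> 30 infected
Step 4: +2 new -> 32 infected
Step 5: +1 new -> 33 infected
Step 6: +0 new -> 33 infected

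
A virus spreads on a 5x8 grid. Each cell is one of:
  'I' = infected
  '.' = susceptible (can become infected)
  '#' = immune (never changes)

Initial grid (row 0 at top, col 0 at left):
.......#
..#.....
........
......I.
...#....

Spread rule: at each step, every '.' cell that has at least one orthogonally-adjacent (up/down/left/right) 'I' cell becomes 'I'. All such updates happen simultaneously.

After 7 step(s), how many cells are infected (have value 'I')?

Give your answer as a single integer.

Answer: 34

Derivation:
Step 0 (initial): 1 infected
Step 1: +4 new -> 5 infected
Step 2: +6 new -> 11 infected
Step 3: +6 new -> 17 infected
Step 4: +4 new -> 21 infected
Step 5: +5 new -> 26 infected
Step 6: +4 new -> 30 infected
Step 7: +4 new -> 34 infected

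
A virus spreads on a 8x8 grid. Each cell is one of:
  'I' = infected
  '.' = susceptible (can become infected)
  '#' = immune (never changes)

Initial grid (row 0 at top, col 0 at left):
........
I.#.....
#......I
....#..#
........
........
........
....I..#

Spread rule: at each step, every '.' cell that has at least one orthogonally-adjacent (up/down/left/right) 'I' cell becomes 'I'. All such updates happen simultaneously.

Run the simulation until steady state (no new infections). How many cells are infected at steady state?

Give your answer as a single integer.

Answer: 59

Derivation:
Step 0 (initial): 3 infected
Step 1: +7 new -> 10 infected
Step 2: +11 new -> 21 infected
Step 3: +14 new -> 35 infected
Step 4: +15 new -> 50 infected
Step 5: +8 new -> 58 infected
Step 6: +1 new -> 59 infected
Step 7: +0 new -> 59 infected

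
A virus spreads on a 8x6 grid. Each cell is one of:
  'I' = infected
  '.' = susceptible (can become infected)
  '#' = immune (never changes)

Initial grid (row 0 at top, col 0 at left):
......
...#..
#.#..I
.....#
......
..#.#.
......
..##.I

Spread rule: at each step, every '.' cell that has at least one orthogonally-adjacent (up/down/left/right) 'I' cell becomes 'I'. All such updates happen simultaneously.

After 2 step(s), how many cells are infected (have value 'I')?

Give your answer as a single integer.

Step 0 (initial): 2 infected
Step 1: +4 new -> 6 infected
Step 2: +6 new -> 12 infected

Answer: 12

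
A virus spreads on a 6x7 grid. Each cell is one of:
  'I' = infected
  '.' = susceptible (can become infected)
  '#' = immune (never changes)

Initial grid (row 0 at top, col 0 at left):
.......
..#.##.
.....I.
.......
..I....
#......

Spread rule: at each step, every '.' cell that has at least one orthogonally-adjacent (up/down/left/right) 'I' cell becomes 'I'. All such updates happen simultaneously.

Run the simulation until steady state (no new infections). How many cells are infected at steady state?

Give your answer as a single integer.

Answer: 38

Derivation:
Step 0 (initial): 2 infected
Step 1: +7 new -> 9 infected
Step 2: +12 new -> 21 infected
Step 3: +7 new -> 28 infected
Step 4: +5 new -> 33 infected
Step 5: +4 new -> 37 infected
Step 6: +1 new -> 38 infected
Step 7: +0 new -> 38 infected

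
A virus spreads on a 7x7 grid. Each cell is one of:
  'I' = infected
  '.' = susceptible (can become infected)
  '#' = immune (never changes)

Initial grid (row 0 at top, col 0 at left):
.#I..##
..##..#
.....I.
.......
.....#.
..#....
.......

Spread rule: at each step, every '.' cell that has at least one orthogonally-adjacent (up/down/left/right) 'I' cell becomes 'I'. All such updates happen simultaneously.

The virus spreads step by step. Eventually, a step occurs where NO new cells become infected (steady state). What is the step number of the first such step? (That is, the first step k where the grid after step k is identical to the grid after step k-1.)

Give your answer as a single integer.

Step 0 (initial): 2 infected
Step 1: +5 new -> 7 infected
Step 2: +5 new -> 12 infected
Step 3: +4 new -> 16 infected
Step 4: +5 new -> 21 infected
Step 5: +8 new -> 29 infected
Step 6: +5 new -> 34 infected
Step 7: +4 new -> 38 infected
Step 8: +2 new -> 40 infected
Step 9: +1 new -> 41 infected
Step 10: +0 new -> 41 infected

Answer: 10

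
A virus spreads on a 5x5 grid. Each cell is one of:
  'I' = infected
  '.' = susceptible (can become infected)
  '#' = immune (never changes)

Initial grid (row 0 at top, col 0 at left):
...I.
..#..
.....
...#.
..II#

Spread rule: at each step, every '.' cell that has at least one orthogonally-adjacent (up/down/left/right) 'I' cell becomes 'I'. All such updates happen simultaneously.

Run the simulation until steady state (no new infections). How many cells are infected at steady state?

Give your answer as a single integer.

Step 0 (initial): 3 infected
Step 1: +5 new -> 8 infected
Step 2: +6 new -> 14 infected
Step 3: +5 new -> 19 infected
Step 4: +3 new -> 22 infected
Step 5: +0 new -> 22 infected

Answer: 22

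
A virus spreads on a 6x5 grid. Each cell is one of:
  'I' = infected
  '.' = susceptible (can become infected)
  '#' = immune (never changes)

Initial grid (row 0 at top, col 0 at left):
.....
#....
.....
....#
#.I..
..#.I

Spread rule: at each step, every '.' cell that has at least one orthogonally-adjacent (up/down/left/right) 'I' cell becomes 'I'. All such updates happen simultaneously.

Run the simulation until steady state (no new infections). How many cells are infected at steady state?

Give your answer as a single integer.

Step 0 (initial): 2 infected
Step 1: +5 new -> 7 infected
Step 2: +4 new -> 11 infected
Step 3: +5 new -> 16 infected
Step 4: +5 new -> 21 infected
Step 5: +3 new -> 24 infected
Step 6: +2 new -> 26 infected
Step 7: +0 new -> 26 infected

Answer: 26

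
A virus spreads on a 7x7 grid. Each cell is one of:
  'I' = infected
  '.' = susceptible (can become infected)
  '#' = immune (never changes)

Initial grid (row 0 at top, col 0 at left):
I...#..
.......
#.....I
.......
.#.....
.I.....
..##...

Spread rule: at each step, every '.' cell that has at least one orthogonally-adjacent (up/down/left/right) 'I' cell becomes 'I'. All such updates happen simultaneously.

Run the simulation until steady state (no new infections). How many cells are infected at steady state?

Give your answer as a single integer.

Answer: 44

Derivation:
Step 0 (initial): 3 infected
Step 1: +8 new -> 11 infected
Step 2: +11 new -> 22 infected
Step 3: +13 new -> 35 infected
Step 4: +8 new -> 43 infected
Step 5: +1 new -> 44 infected
Step 6: +0 new -> 44 infected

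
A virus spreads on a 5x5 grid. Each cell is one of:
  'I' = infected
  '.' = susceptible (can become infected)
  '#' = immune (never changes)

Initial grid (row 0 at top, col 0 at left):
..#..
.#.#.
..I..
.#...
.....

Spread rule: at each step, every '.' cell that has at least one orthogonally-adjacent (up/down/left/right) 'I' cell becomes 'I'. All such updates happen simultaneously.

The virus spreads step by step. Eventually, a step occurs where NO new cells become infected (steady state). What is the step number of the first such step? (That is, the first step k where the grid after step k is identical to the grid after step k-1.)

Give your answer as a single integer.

Step 0 (initial): 1 infected
Step 1: +4 new -> 5 infected
Step 2: +4 new -> 9 infected
Step 3: +6 new -> 15 infected
Step 4: +4 new -> 19 infected
Step 5: +2 new -> 21 infected
Step 6: +0 new -> 21 infected

Answer: 6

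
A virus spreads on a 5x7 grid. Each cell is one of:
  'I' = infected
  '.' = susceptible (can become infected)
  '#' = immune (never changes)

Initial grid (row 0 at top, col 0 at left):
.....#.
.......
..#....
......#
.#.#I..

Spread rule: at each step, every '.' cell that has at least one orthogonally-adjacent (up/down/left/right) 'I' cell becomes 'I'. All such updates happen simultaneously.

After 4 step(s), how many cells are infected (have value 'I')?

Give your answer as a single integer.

Step 0 (initial): 1 infected
Step 1: +2 new -> 3 infected
Step 2: +4 new -> 7 infected
Step 3: +4 new -> 11 infected
Step 4: +6 new -> 17 infected

Answer: 17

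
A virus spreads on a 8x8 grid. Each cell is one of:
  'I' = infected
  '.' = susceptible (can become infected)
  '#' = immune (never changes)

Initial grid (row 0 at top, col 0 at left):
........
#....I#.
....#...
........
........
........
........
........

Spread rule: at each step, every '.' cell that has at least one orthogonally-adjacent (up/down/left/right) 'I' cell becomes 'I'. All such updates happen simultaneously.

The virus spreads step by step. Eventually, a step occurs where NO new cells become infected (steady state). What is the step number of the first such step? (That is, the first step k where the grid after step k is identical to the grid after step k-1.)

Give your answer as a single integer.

Step 0 (initial): 1 infected
Step 1: +3 new -> 4 infected
Step 2: +5 new -> 9 infected
Step 3: +8 new -> 17 infected
Step 4: +9 new -> 26 infected
Step 5: +8 new -> 34 infected
Step 6: +9 new -> 43 infected
Step 7: +7 new -> 50 infected
Step 8: +5 new -> 55 infected
Step 9: +3 new -> 58 infected
Step 10: +2 new -> 60 infected
Step 11: +1 new -> 61 infected
Step 12: +0 new -> 61 infected

Answer: 12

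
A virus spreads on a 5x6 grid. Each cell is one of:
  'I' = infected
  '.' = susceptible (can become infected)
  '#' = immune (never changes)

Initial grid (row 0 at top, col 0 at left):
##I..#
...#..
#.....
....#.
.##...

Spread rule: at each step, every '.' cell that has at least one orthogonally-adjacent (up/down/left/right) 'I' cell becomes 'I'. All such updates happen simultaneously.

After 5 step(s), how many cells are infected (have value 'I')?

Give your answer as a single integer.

Answer: 18

Derivation:
Step 0 (initial): 1 infected
Step 1: +2 new -> 3 infected
Step 2: +3 new -> 6 infected
Step 3: +5 new -> 11 infected
Step 4: +4 new -> 15 infected
Step 5: +3 new -> 18 infected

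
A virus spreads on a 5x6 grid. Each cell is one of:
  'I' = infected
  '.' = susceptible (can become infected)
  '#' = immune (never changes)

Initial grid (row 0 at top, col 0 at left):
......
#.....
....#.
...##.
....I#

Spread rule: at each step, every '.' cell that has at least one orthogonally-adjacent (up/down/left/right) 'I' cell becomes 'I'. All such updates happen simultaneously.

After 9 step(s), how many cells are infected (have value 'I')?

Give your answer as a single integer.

Answer: 24

Derivation:
Step 0 (initial): 1 infected
Step 1: +1 new -> 2 infected
Step 2: +1 new -> 3 infected
Step 3: +2 new -> 5 infected
Step 4: +3 new -> 8 infected
Step 5: +4 new -> 12 infected
Step 6: +4 new -> 16 infected
Step 7: +3 new -> 19 infected
Step 8: +3 new -> 22 infected
Step 9: +2 new -> 24 infected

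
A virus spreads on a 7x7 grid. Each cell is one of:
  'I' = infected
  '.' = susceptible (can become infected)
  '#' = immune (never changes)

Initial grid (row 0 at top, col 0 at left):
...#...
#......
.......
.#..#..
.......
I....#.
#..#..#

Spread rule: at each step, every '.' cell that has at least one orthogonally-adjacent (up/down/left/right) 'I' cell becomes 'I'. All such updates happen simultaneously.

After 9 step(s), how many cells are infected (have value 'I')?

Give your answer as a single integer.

Answer: 38

Derivation:
Step 0 (initial): 1 infected
Step 1: +2 new -> 3 infected
Step 2: +4 new -> 7 infected
Step 3: +4 new -> 11 infected
Step 4: +4 new -> 15 infected
Step 5: +5 new -> 20 infected
Step 6: +5 new -> 25 infected
Step 7: +6 new -> 31 infected
Step 8: +4 new -> 35 infected
Step 9: +3 new -> 38 infected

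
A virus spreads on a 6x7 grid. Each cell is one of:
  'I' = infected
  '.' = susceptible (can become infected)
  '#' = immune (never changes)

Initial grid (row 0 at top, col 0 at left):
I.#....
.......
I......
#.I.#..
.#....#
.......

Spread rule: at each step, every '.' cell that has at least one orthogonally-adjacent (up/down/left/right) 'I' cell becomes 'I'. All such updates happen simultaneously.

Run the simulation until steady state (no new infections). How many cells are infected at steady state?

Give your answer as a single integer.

Answer: 37

Derivation:
Step 0 (initial): 3 infected
Step 1: +7 new -> 10 infected
Step 2: +5 new -> 15 infected
Step 3: +5 new -> 20 infected
Step 4: +6 new -> 26 infected
Step 5: +6 new -> 32 infected
Step 6: +4 new -> 36 infected
Step 7: +1 new -> 37 infected
Step 8: +0 new -> 37 infected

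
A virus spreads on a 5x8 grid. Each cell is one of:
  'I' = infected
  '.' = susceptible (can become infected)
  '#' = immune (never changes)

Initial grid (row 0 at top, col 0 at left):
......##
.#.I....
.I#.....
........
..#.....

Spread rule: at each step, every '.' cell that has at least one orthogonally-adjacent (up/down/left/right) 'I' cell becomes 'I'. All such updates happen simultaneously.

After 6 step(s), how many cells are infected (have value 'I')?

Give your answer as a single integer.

Step 0 (initial): 2 infected
Step 1: +6 new -> 8 infected
Step 2: +9 new -> 17 infected
Step 3: +8 new -> 25 infected
Step 4: +4 new -> 29 infected
Step 5: +3 new -> 32 infected
Step 6: +2 new -> 34 infected

Answer: 34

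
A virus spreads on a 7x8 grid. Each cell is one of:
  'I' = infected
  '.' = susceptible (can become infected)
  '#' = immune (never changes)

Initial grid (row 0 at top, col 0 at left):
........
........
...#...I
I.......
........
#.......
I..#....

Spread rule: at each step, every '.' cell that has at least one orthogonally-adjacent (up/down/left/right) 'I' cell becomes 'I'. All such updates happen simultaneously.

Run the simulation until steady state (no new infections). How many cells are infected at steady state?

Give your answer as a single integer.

Step 0 (initial): 3 infected
Step 1: +7 new -> 10 infected
Step 2: +11 new -> 21 infected
Step 3: +12 new -> 33 infected
Step 4: +10 new -> 43 infected
Step 5: +7 new -> 50 infected
Step 6: +3 new -> 53 infected
Step 7: +0 new -> 53 infected

Answer: 53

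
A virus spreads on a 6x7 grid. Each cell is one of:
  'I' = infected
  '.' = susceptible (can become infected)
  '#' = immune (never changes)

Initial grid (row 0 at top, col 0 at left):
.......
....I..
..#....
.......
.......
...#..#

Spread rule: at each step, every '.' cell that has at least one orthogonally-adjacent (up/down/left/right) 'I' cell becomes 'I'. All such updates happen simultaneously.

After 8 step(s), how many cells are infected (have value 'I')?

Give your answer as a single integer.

Answer: 39

Derivation:
Step 0 (initial): 1 infected
Step 1: +4 new -> 5 infected
Step 2: +7 new -> 12 infected
Step 3: +7 new -> 19 infected
Step 4: +8 new -> 27 infected
Step 5: +6 new -> 33 infected
Step 6: +3 new -> 36 infected
Step 7: +2 new -> 38 infected
Step 8: +1 new -> 39 infected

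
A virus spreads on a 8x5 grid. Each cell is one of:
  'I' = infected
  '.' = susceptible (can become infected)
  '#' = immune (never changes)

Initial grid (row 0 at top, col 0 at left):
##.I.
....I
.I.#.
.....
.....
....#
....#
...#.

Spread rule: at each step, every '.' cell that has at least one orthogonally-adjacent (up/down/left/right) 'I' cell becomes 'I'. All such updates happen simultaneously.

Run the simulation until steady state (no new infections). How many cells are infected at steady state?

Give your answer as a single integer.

Step 0 (initial): 3 infected
Step 1: +8 new -> 11 infected
Step 2: +6 new -> 17 infected
Step 3: +5 new -> 22 infected
Step 4: +4 new -> 26 infected
Step 5: +4 new -> 30 infected
Step 6: +3 new -> 33 infected
Step 7: +0 new -> 33 infected

Answer: 33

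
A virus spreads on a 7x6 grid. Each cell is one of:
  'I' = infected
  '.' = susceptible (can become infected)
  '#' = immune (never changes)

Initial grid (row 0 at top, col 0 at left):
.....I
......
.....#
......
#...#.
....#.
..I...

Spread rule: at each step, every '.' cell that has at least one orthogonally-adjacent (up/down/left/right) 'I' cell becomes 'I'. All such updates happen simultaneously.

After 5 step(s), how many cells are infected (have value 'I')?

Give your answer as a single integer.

Step 0 (initial): 2 infected
Step 1: +5 new -> 7 infected
Step 2: +7 new -> 14 infected
Step 3: +8 new -> 22 infected
Step 4: +8 new -> 30 infected
Step 5: +6 new -> 36 infected

Answer: 36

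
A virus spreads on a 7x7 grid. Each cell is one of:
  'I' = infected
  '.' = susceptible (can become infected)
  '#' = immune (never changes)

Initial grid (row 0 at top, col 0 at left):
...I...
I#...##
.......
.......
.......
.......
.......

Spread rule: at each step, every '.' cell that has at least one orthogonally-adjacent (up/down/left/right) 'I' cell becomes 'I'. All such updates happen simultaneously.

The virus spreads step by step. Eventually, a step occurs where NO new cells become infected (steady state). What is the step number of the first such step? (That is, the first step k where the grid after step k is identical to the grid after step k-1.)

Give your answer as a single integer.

Step 0 (initial): 2 infected
Step 1: +5 new -> 7 infected
Step 2: +7 new -> 14 infected
Step 3: +6 new -> 20 infected
Step 4: +6 new -> 26 infected
Step 5: +7 new -> 33 infected
Step 6: +6 new -> 39 infected
Step 7: +4 new -> 43 infected
Step 8: +2 new -> 45 infected
Step 9: +1 new -> 46 infected
Step 10: +0 new -> 46 infected

Answer: 10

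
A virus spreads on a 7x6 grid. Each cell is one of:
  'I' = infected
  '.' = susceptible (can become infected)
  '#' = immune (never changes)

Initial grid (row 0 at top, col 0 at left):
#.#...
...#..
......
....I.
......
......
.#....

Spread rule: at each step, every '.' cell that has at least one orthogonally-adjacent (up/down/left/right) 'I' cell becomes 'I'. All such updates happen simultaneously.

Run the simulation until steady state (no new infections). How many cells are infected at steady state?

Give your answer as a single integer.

Answer: 38

Derivation:
Step 0 (initial): 1 infected
Step 1: +4 new -> 5 infected
Step 2: +7 new -> 12 infected
Step 3: +8 new -> 20 infected
Step 4: +9 new -> 29 infected
Step 5: +5 new -> 34 infected
Step 6: +3 new -> 37 infected
Step 7: +1 new -> 38 infected
Step 8: +0 new -> 38 infected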